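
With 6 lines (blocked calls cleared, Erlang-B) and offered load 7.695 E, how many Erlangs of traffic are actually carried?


B(6,7.695) = 0.372777 (Erlang-B)
Carried load = a(1 − B) = 7.695·(1 − 0.372777) = 7.695·0.627223 = 4.8265 E

Final: 4.8265 Erlangs


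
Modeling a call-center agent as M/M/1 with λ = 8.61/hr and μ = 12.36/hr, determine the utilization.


ρ = λ/μ = 8.61/12.36 = 0.6966

Final: 0.6966


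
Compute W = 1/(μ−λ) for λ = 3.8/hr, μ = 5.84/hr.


W = 1/(μ−λ) = 1/(5.84 − 3.8) = 1/2.04 = 0.4902 hr

Final: 0.4902 hr


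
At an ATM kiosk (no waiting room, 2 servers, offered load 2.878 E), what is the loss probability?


B(c,a) = (a^c/c!) / Σ_{k=0}^{c} a^k/k!
a^2/2! = 4.141442
Σ terms (k=0..2): 1.00000 + 2.87800 + 4.14144 = 8.019442
B = 4.141442/8.019442 = 0.516425

Final: 0.516425


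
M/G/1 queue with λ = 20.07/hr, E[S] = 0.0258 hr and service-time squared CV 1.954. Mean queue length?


ρ = λ·E[S] = 20.07·0.0258 = 0.5178
Lq = ρ²(1+C_s²)/(2(1−ρ)) = 0.2681·(1+1.954)/(2·0.4822)
= 0.2681·2.9540/0.9644 = 0.82128

Final: 0.82128


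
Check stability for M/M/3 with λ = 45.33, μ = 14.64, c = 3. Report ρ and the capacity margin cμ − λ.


Total capacity cμ = 3·14.64 = 43.92/hr
ρ = λ/(cμ) = 45.33/43.92 = 1.0321
Stable ⇔ ρ < 1: NO
Spare capacity = cμ − λ = 43.92 − 45.33 = -1.41/hr

Final: ρ = 1.0321; unstable; margin = -1.41/hr


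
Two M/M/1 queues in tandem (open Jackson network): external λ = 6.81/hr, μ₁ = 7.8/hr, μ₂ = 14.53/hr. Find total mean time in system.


Each node sees arrival rate λ = 6.81/hr (tandem ⇒ throughput preserved).
W₁ = 1/(μ₁−λ) = 1/(7.8−6.81) = 1.01010 hr
W₂ = 1/(μ₂−λ) = 1/(14.53−6.81) = 0.12953 hr
W_total = W₁ + W₂ = 1.01010 + 0.12953 = 1.13963 hr

Final: 1.13963 hr


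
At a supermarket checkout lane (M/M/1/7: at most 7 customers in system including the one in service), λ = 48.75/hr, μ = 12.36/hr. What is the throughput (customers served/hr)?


ρ = 3.9442; P_K = (1−ρ)ρ^7/(1−ρ^8) = 0.746474
λ_eff = λ(1 − P_K) = 48.75·(1 − 0.746474) = 48.75·0.253526 = 12.3594 /hr

Final: 12.3594 /hr


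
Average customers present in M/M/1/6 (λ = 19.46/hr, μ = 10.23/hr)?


ρ = 19.46/10.23 = 1.9022
L = ρ[1 − (K+1)ρ^K + Kρ^(K+1)] / [(1−ρ)(1−ρ^(K+1))]
Numerator: 1.9022·(1 − 7·47.380890 + 6·90.130217) = 399.691035
Denominator: (-0.9022)·(-89.130217) = 80.417586
L = 399.691035/80.417586 = 4.9702

Final: 4.9702


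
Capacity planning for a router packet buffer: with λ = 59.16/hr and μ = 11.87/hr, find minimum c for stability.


Stability requires cμ > λ ⇔ c > λ/μ.
λ/μ = 59.16/11.87 = 4.9840
Minimum integer c = ⌊4.9840⌋ + 1 = 5
Check: 5·11.87 = 59.35 > 59.16, while 4·11.87 = 47.48 ≤ 59.16

Final: 5 servers


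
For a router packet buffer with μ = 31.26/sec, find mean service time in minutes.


Mean service time = 1/μ = 1/31.26 second = 0.03199 second
In minutes: 0.03199 × 0.0166667 = 0.0005332 min

Final: 0.0005332 min


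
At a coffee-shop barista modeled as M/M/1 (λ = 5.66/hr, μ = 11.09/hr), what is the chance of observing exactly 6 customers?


ρ = 5.66/11.09 = 0.5104
P_n = (1−ρ)·ρ^n = (1 − 0.5104)·0.5104^6 = 0.4896·0.017673 = 0.008653

Final: 0.008653


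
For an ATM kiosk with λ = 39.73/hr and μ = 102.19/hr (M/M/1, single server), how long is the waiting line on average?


ρ = 39.73/102.19 = 0.3888
Lq = ρ²/(1−ρ) = 0.1512/0.6112 = 0.2473

Final: 0.2473


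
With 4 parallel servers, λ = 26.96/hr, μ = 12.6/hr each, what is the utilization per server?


ρ = λ/(cμ) = 26.96/(4·12.6) = 26.96/50.40 = 0.5349

Final: 0.5349


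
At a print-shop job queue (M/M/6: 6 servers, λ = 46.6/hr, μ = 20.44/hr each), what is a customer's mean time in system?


a = 2.2798; ρ = 0.3800; P₀ = 0.101966
Lq = P₀·a^c·ρ/(c!(1−ρ)²) = 0.01966
Wq = Lq/λ = 0.01966/46.6 = 0.0004218 hr
W = Wq + 1/μ = 0.0004218 + 0.04892 = 0.04935 hr

Final: 0.04935 hr


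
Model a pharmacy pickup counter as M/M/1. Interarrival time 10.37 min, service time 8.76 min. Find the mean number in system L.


λ = 60/10.37 = 5.7859 /hr
μ = 60/8.76 = 6.8493 /hr
ρ = λ/μ = 5.7859/6.8493 = 0.8447
L = ρ/(1−ρ) = 0.8447/0.1553 = 5.4410

Final: 5.4410


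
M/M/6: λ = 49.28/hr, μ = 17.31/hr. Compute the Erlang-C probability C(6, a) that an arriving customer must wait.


a = λ/μ = 2.8469; ρ = a/6 = 0.4745
P₀ = 0.057315 (from M/M/c formula)
C(c,a) = [a^c/(c!(1−ρ))]·P₀ = [532.40459/(720·0.5255)]·0.057315
= 1.40710·0.057315 = 0.080647

Final: 0.080647


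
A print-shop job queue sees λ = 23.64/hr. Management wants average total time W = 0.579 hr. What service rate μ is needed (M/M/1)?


W = 1/(μ−λ) ⇒ μ − λ = 1/W = 1/0.579 = 1.7271
μ = λ + 1/W = 23.64 + 1.7271 = 25.3671 per hr

Final: 25.3671 /hr


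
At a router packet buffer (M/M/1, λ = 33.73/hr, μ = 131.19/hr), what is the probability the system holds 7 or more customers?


ρ = 33.73/131.19 = 0.2571
P(N ≥ n) = ρ^n = 0.2571^7 = 0.00007427

Final: 0.00007427


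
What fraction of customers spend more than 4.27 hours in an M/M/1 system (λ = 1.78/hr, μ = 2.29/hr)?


W ~ Exponential(μ−λ) for M/M/1.
μ − λ = 2.29 − 1.78 = 0.5100
P(W > t) = e^{−(μ−λ)t} = e^{−2.1777} = 0.113302

Final: 0.113302


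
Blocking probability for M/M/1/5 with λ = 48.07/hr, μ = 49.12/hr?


ρ = λ/μ = 48.07/49.12 = 0.9786
P_K = (1−ρ)ρ^K/(1−ρ^(K+1)) = (0.02138·0.897592)/(1 − 0.878405)
= 0.019187/0.121595 = 0.157795

Final: 0.157795


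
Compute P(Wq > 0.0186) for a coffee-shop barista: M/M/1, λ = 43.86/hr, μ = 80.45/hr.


ρ = 43.86/80.45 = 0.5452
P(Wq > t) = ρ·e^{−(μ−λ)t} = 0.5452·e^{−0.6806}
= 0.5452·0.506326 = 0.276041

Final: 0.276041


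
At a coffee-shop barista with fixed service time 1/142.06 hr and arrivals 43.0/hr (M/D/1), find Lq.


ρ = 43.0/142.06 = 0.3027
M/D/1: Lq = ρ²/(2(1−ρ)) = 0.09162/(2·0.6973) = 0.06570

Final: 0.06570


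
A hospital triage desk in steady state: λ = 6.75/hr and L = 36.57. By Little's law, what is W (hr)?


W = L/λ = 36.57/6.75 = 5.4178 hr

Final: 5.4178 hr


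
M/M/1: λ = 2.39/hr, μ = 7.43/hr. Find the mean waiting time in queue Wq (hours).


ρ = 2.39/7.43 = 0.3217
Wq = ρ/(μ−λ) = 0.3217/(7.43 − 2.39) = 0.3217/5.04 = 0.06382 hr

Final: 0.06382 hr


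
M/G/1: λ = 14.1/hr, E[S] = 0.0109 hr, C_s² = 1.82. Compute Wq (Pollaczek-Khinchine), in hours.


ρ = λ·E[S] = 14.1·0.0109 = 0.1537
E[S²] = E[S]²(1+C_s²) = 0.0109²·(1+1.82) = 0.0003350
Wq = λ·E[S²]/(2(1−ρ)) = 14.1·0.0003350/(2·0.8463) = 0.002791 hr

Final: 0.002791 hr


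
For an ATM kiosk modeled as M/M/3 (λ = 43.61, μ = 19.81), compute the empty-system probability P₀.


a = λ/μ = 43.61/19.81 = 2.2014; ρ = a/c = 0.7338
Σ_{k=0}^{2} a^k/k! (terms k=0..2) = 1.00000 + 2.20141 + 2.42311 = 5.62452
Tail: a^3/(3!(1−ρ)) = 10.66854/(6·0.2662) = 6.67964
P₀ = 1/(5.62452 + 6.67964) = 1/12.30416 = 0.081273

Final: 0.081273


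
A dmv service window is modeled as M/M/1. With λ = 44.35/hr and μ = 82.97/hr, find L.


ρ = λ/μ = 44.35/82.97 = 0.5345
L = ρ/(1−ρ) = 0.5345/(1 − 0.5345) = 0.5345/0.4655 = 1.1484

Final: 1.1484


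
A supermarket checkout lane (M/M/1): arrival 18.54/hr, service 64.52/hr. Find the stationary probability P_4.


ρ = 18.54/64.52 = 0.2874
P_n = (1−ρ)·ρ^n = (1 − 0.2874)·0.2874^4 = 0.7126·0.006818 = 0.004859

Final: 0.004859


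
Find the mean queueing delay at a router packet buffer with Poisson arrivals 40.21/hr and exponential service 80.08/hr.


ρ = 40.21/80.08 = 0.5021
Wq = ρ/(μ−λ) = 0.5021/(80.08 − 40.21) = 0.5021/39.87 = 0.01259 hr

Final: 0.01259 hr


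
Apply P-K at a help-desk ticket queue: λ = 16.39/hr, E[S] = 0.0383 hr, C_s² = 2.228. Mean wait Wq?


ρ = λ·E[S] = 16.39·0.0383 = 0.6277
E[S²] = E[S]²(1+C_s²) = 0.0383²·(1+2.228) = 0.004735
Wq = λ·E[S²]/(2(1−ρ)) = 16.39·0.004735/(2·0.3723) = 0.10424 hr

Final: 0.10424 hr


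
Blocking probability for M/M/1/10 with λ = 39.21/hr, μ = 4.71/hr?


ρ = λ/μ = 39.21/4.71 = 8.3248
P_K = (1−ρ)ρ^K/(1−ρ^(K+1)) = (-7.3248·1598671937.983847)/(1 − 13308689318.120308)
= -11710017380.136461/-13308689317.120308 = 0.879878

Final: 0.879878


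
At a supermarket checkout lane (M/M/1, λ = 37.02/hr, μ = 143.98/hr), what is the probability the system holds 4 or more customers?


ρ = 37.02/143.98 = 0.2571
P(N ≥ n) = ρ^n = 0.2571^4 = 0.004371

Final: 0.004371


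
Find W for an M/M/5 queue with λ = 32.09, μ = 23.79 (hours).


a = 1.3489; ρ = 0.2698; P₀ = 0.259297
Lq = P₀·a^c·ρ/(c!(1−ρ)²) = 0.004882
Wq = Lq/λ = 0.004882/32.09 = 0.0001521 hr
W = Wq + 1/μ = 0.0001521 + 0.04203 = 0.04219 hr

Final: 0.04219 hr


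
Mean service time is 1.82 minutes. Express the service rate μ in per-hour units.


μ = 1/(service time) in consistent units.
1 hour = 60 min, so μ = 60/1.82 = 32.9670 per hour

Final: 32.9670 /hr


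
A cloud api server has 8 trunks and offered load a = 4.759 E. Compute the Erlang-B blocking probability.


B(c,a) = (a^c/c!) / Σ_{k=0}^{c} a^k/k!
a^8/8! = 6.525370
Σ terms (k=0..8): 1.00000 + 4.75900 + 11.32404 + 17.96370 + 21.37232 + 20.34217 + 16.13473 + 10.96931 + 6.52537 = 110.390642
B = 6.525370/110.390642 = 0.059112

Final: 0.059112


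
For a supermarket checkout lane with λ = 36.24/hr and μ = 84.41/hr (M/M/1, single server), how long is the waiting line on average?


ρ = 36.24/84.41 = 0.4293
Lq = ρ²/(1−ρ) = 0.1843/0.5707 = 0.3230

Final: 0.3230


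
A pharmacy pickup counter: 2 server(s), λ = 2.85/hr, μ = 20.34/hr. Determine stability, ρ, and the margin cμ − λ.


Total capacity cμ = 2·20.34 = 40.68/hr
ρ = λ/(cμ) = 2.85/40.68 = 0.07006
Stable ⇔ ρ < 1: YES
Spare capacity = cμ − λ = 40.68 − 2.85 = 37.83/hr

Final: ρ = 0.07006; stable; margin = 37.83/hr


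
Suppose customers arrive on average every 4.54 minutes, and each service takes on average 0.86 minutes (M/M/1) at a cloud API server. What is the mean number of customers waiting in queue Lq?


λ = 60/4.54 = 13.2159 /hr
μ = 60/0.86 = 69.7674 /hr
ρ = λ/μ = 13.2159/69.7674 = 0.1894
Lq = ρ²/(1−ρ) = 0.03588/0.8106 = 0.04427

Final: 0.04427


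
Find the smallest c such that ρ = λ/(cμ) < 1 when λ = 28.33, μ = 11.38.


Stability requires cμ > λ ⇔ c > λ/μ.
λ/μ = 28.33/11.38 = 2.4895
Minimum integer c = ⌊2.4895⌋ + 1 = 3
Check: 3·11.38 = 34.14 > 28.33, while 2·11.38 = 22.76 ≤ 28.33

Final: 3 servers


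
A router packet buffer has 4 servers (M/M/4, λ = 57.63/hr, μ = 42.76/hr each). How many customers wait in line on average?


a = λ/μ = 1.3478; ρ = a/4 = 0.3369
P₀ = 0.258309
Lq = P₀·a^c·ρ / (c!·(1−ρ)²) = 0.258309·3.29947·0.3369/(24·0.43965)
= 0.02722

Final: 0.02722


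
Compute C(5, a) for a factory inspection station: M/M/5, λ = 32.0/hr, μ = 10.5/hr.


a = λ/μ = 3.0476; ρ = a/5 = 0.6095
P₀ = 0.044219 (from M/M/c formula)
C(c,a) = [a^c/(c!(1−ρ))]·P₀ = [262.90775/(120·0.3905)]·0.044219
= 5.61084·0.044219 = 0.248107

Final: 0.248107


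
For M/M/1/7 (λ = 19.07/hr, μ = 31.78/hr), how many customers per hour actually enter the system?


ρ = 0.6001; P_K = (1−ρ)ρ^7/(1−ρ^8) = 0.011395
λ_eff = λ(1 − P_K) = 19.07·(1 − 0.011395) = 19.07·0.988605 = 18.8527 /hr

Final: 18.8527 /hr


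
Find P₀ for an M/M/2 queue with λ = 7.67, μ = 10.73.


a = λ/μ = 7.67/10.73 = 0.7148; ρ = a/c = 0.3574
Σ_{k=0}^{1} a^k/k! (terms k=0..1) = 1.00000 + 0.71482 = 1.71482
Tail: a^2/(2!(1−ρ)) = 0.51097/(2·0.6426) = 0.39758
P₀ = 1/(1.71482 + 0.39758) = 1/2.11240 = 0.473395

Final: 0.473395


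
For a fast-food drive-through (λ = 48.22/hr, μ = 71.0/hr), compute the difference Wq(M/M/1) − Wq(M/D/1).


ρ = 48.22/71.0 = 0.6792
Wq(M/M/1) = ρ/(μ−λ) = 0.6792/22.78 = 0.02981 hr
Wq(M/D/1) = ρ/(2(μ−λ)) = 0.01491 hr
Savings = 0.02981 − 0.01491 = 0.01491 hr

Final: 0.01491 hr


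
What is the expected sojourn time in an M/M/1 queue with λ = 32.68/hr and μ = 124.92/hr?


W = 1/(μ−λ) = 1/(124.92 − 32.68) = 1/92.24 = 0.01084 hr

Final: 0.01084 hr


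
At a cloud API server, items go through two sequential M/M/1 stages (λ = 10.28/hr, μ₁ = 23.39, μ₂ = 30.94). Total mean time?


Each node sees arrival rate λ = 10.28/hr (tandem ⇒ throughput preserved).
W₁ = 1/(μ₁−λ) = 1/(23.39−10.28) = 0.07628 hr
W₂ = 1/(μ₂−λ) = 1/(30.94−10.28) = 0.04840 hr
W_total = W₁ + W₂ = 0.07628 + 0.04840 = 0.12468 hr

Final: 0.12468 hr


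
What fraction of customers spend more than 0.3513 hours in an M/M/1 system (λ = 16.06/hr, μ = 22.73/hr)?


W ~ Exponential(μ−λ) for M/M/1.
μ − λ = 22.73 − 16.06 = 6.6700
P(W > t) = e^{−(μ−λ)t} = e^{−2.3432} = 0.096023

Final: 0.096023


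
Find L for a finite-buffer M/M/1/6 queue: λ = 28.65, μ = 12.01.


ρ = 28.65/12.01 = 2.3855
L = ρ[1 − (K+1)ρ^K + Kρ^(K+1)] / [(1−ρ)(1−ρ^(K+1))]
Numerator: 2.3855·(1 − 7·184.284884 + 6·439.613816) = 3217.313190
Denominator: (-1.3855)·(-438.613816) = 607.704737
L = 3217.313190/607.704737 = 5.2942

Final: 5.2942


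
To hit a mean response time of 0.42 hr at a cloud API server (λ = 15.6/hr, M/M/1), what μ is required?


W = 1/(μ−λ) ⇒ μ − λ = 1/W = 1/0.42 = 2.3810
μ = λ + 1/W = 15.6 + 2.3810 = 17.9810 per hr

Final: 17.9810 /hr


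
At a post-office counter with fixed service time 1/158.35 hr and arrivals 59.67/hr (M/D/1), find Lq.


ρ = 59.67/158.35 = 0.3768
M/D/1: Lq = ρ²/(2(1−ρ)) = 0.1420/(2·0.6232) = 0.11393

Final: 0.11393


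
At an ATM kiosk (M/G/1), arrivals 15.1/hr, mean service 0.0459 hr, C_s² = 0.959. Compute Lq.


ρ = λ·E[S] = 15.1·0.0459 = 0.6931
Lq = ρ²(1+C_s²)/(2(1−ρ)) = 0.4804·(1+0.959)/(2·0.3069)
= 0.4804·1.9590/0.6138 = 1.53311

Final: 1.53311


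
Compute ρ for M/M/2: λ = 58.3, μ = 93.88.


ρ = λ/(cμ) = 58.3/(2·93.88) = 58.3/187.76 = 0.3105

Final: 0.3105


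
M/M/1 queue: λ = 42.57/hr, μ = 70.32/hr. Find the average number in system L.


ρ = λ/μ = 42.57/70.32 = 0.6054
L = ρ/(1−ρ) = 0.6054/(1 − 0.6054) = 0.6054/0.3946 = 1.5341

Final: 1.5341


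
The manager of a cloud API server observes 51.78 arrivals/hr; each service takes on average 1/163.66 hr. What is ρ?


ρ = λ/μ = 51.78/163.66 = 0.3164

Final: 0.3164


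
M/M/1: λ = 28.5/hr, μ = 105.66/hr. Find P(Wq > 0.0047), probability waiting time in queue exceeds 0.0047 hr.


ρ = 28.5/105.66 = 0.2697
P(Wq > t) = ρ·e^{−(μ−λ)t} = 0.2697·e^{−0.3627}
= 0.2697·0.695829 = 0.187688

Final: 0.187688


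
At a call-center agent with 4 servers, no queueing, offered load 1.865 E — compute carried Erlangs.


B(4,1.865) = 0.081444 (Erlang-B)
Carried load = a(1 − B) = 1.865·(1 − 0.081444) = 1.865·0.918556 = 1.7131 E

Final: 1.7131 Erlangs


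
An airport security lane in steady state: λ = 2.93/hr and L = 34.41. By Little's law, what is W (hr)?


W = L/λ = 34.41/2.93 = 11.7440 hr

Final: 11.7440 hr


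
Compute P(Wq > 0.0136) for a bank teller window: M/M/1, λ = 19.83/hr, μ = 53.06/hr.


ρ = 19.83/53.06 = 0.3737
P(Wq > t) = ρ·e^{−(μ−λ)t} = 0.3737·e^{−0.4519}
= 0.3737·0.636400 = 0.237840

Final: 0.237840


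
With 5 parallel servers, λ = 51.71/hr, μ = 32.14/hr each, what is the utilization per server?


ρ = λ/(cμ) = 51.71/(5·32.14) = 51.71/160.70 = 0.3218

Final: 0.3218


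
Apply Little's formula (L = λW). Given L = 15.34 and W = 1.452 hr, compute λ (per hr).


λ = L/W = 15.34/1.452 = 10.5647 /hr

Final: 10.5647 /hr


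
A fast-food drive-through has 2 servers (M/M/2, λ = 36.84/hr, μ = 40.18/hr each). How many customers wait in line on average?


a = λ/μ = 0.9169; ρ = a/2 = 0.4584
P₀ = 0.371331
Lq = P₀·a^c·ρ / (c!·(1−ρ)²) = 0.371331·0.84066·0.4584/(2·0.29329)
= 0.24397

Final: 0.24397


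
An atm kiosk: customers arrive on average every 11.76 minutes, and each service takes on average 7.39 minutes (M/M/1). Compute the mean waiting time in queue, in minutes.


λ = 60/11.76 = 5.1020 /hr
μ = 60/7.39 = 8.1191 /hr
ρ = λ/μ = 5.1020/8.1191 = 0.6284
Wq = ρ/(μ−λ) = 0.6284/(8.1191−5.1020) = 0.20828 hr
In minutes: 0.20828·60 = 12.497 min

Final: 12.497 min


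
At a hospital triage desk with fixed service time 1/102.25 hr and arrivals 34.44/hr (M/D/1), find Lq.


ρ = 34.44/102.25 = 0.3368
M/D/1: Lq = ρ²/(2(1−ρ)) = 0.1134/(2·0.6632) = 0.08553

Final: 0.08553


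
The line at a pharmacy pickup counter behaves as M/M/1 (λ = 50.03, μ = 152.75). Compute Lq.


ρ = 50.03/152.75 = 0.3275
Lq = ρ²/(1−ρ) = 0.1073/0.6725 = 0.1595

Final: 0.1595


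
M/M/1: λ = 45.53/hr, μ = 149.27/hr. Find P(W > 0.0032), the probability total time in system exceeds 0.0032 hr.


W ~ Exponential(μ−λ) for M/M/1.
μ − λ = 149.27 − 45.53 = 103.7400
P(W > t) = e^{−(μ−λ)t} = e^{−0.3320} = 0.717510

Final: 0.717510


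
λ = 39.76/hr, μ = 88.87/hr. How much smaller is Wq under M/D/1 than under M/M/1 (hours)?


ρ = 39.76/88.87 = 0.4474
Wq(M/M/1) = ρ/(μ−λ) = 0.4474/49.11 = 0.009110 hr
Wq(M/D/1) = ρ/(2(μ−λ)) = 0.004555 hr
Savings = 0.009110 − 0.004555 = 0.004555 hr

Final: 0.004555 hr


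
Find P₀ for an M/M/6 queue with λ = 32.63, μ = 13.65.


a = λ/μ = 32.63/13.65 = 2.3905; ρ = a/c = 0.3984
Σ_{k=0}^{5} a^k/k! (terms k=0..5) = 1.00000 + 2.39048 + 2.85719 + 2.27668 + 1.36059 + 0.65049 = 10.53542
Tail: a^6/(6!(1−ρ)) = 186.59781/(720·0.6016) = 0.43080
P₀ = 1/(10.53542 + 0.43080) = 1/10.96622 = 0.091189

Final: 0.091189


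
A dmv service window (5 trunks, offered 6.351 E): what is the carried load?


B(5,6.351) = 0.384214 (Erlang-B)
Carried load = a(1 − B) = 6.351·(1 − 0.384214) = 6.351·0.615786 = 3.9109 E

Final: 3.9109 Erlangs


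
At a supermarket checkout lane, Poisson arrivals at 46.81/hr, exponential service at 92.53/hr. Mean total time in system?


W = 1/(μ−λ) = 1/(92.53 − 46.81) = 1/45.72 = 0.02187 hr

Final: 0.02187 hr


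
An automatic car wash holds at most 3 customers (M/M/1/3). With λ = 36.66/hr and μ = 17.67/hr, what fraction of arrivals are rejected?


ρ = λ/μ = 36.66/17.67 = 2.0747
P_K = (1−ρ)ρ^K/(1−ρ^(K+1)) = (-1.0747·8.930335)/(1 − 18.527791)
= -9.597456/-17.527791 = 0.547557

Final: 0.547557


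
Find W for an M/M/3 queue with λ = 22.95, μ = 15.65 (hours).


a = 1.4665; ρ = 0.4888; P₀ = 0.218823
Lq = P₀·a^c·ρ/(c!(1−ρ)²) = 0.21515
Wq = Lq/λ = 0.21515/22.95 = 0.009375 hr
W = Wq + 1/μ = 0.009375 + 0.06390 = 0.07327 hr

Final: 0.07327 hr


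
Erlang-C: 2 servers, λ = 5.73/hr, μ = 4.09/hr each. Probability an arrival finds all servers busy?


a = λ/μ = 1.4010; ρ = a/2 = 0.7005
P₀ = 0.176132 (from M/M/c formula)
C(c,a) = [a^c/(c!(1−ρ))]·P₀ = [1.96274/(2·0.2995)]·0.176132
= 3.27657·0.176132 = 0.577110

Final: 0.577110


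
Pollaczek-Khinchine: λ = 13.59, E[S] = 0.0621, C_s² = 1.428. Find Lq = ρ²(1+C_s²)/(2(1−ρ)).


ρ = λ·E[S] = 13.59·0.0621 = 0.8439
Lq = ρ²(1+C_s²)/(2(1−ρ)) = 0.7122·(1+1.428)/(2·0.1561)
= 0.7122·2.4280/0.3121 = 5.54047

Final: 5.54047


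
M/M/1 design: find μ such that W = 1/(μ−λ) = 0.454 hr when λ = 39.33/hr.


W = 1/(μ−λ) ⇒ μ − λ = 1/W = 1/0.454 = 2.2026
μ = λ + 1/W = 39.33 + 2.2026 = 41.5326 per hr

Final: 41.5326 /hr


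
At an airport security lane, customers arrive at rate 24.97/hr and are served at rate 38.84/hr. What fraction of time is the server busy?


ρ = λ/μ = 24.97/38.84 = 0.6429

Final: 0.6429


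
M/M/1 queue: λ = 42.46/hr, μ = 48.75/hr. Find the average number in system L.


ρ = λ/μ = 42.46/48.75 = 0.8710
L = ρ/(1−ρ) = 0.8710/(1 − 0.8710) = 0.8710/0.1290 = 6.7504

Final: 6.7504


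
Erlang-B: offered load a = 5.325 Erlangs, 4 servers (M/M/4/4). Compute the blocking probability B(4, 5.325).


B(c,a) = (a^c/c!) / Σ_{k=0}^{c} a^k/k!
a^4/4! = 33.501728
Σ terms (k=0..4): 1.00000 + 5.32500 + 14.17781 + 25.16562 + 33.50173 = 79.170158
B = 33.501728/79.170158 = 0.423161

Final: 0.423161


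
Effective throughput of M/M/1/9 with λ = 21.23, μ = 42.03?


ρ = 0.5051; P_K = (1−ρ)ρ^9/(1−ρ^10) = 0.001060
λ_eff = λ(1 − P_K) = 21.23·(1 − 0.001060) = 21.23·0.998940 = 21.2075 /hr

Final: 21.2075 /hr


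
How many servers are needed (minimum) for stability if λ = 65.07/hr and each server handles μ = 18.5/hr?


Stability requires cμ > λ ⇔ c > λ/μ.
λ/μ = 65.07/18.5 = 3.5173
Minimum integer c = ⌊3.5173⌋ + 1 = 4
Check: 4·18.5 = 74.00 > 65.07, while 3·18.5 = 55.50 ≤ 65.07

Final: 4 servers


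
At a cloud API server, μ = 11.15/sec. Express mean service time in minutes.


Mean service time = 1/μ = 1/11.15 second = 0.08969 second
In minutes: 0.08969 × 0.0166667 = 0.001495 min

Final: 0.001495 min


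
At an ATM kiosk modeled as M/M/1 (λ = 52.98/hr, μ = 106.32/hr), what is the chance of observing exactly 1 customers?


ρ = 52.98/106.32 = 0.4983
P_n = (1−ρ)·ρ^n = (1 − 0.4983)·0.4983^1 = 0.5017·0.498307 = 0.249997

Final: 0.249997


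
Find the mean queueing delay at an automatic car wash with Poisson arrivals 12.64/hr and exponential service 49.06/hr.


ρ = 12.64/49.06 = 0.2576
Wq = ρ/(μ−λ) = 0.2576/(49.06 − 12.64) = 0.2576/36.42 = 0.007074 hr

Final: 0.007074 hr


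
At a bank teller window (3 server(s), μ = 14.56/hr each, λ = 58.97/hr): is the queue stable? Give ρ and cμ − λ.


Total capacity cμ = 3·14.56 = 43.68/hr
ρ = λ/(cμ) = 58.97/43.68 = 1.3500
Stable ⇔ ρ < 1: NO
Spare capacity = cμ − λ = 43.68 − 58.97 = -15.29/hr

Final: ρ = 1.3500; unstable; margin = -15.29/hr


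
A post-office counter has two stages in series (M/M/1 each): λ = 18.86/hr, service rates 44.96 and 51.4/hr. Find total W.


Each node sees arrival rate λ = 18.86/hr (tandem ⇒ throughput preserved).
W₁ = 1/(μ₁−λ) = 1/(44.96−18.86) = 0.03831 hr
W₂ = 1/(μ₂−λ) = 1/(51.4−18.86) = 0.03073 hr
W_total = W₁ + W₂ = 0.03831 + 0.03073 = 0.06905 hr

Final: 0.06905 hr


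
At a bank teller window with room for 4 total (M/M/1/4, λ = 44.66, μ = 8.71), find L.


ρ = 44.66/8.71 = 5.1274
L = ρ[1 − (K+1)ρ^K + Kρ^(K+1)] / [(1−ρ)(1−ρ^(K+1))]
Numerator: 5.1274·(1 − 5·691.197653 + 4·3544.074304) = 54972.865416
Denominator: (-4.1274)·(-3543.074304) = 14623.825630
L = 54972.865416/14623.825630 = 3.7591

Final: 3.7591


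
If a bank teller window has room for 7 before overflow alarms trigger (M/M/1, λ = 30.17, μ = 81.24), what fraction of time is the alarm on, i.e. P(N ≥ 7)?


ρ = 30.17/81.24 = 0.3714
P(N ≥ n) = ρ^n = 0.3714^7 = 0.0009742

Final: 0.0009742


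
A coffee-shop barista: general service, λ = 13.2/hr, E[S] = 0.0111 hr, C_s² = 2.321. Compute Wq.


ρ = λ·E[S] = 13.2·0.0111 = 0.1465
E[S²] = E[S]²(1+C_s²) = 0.0111²·(1+2.321) = 0.0004092
Wq = λ·E[S²]/(2(1−ρ)) = 13.2·0.0004092/(2·0.8535) = 0.003164 hr

Final: 0.003164 hr


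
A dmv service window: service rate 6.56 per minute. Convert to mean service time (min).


Mean service time = 1/μ = 1/6.56 minute = 0.15244 minute
In minutes: 0.15244 × 1 = 0.1524 min

Final: 0.1524 min


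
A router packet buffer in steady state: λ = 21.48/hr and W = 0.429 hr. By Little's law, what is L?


L = λW = 21.48·0.429 = 9.2149

Final: 9.2149


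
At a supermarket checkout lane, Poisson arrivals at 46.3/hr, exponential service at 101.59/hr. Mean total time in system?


W = 1/(μ−λ) = 1/(101.59 − 46.3) = 1/55.29 = 0.01809 hr

Final: 0.01809 hr


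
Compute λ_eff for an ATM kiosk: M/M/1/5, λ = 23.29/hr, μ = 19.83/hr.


ρ = 1.1745; P_K = (1−ρ)ρ^5/(1−ρ^6) = 0.240001
λ_eff = λ(1 − P_K) = 23.29·(1 − 0.240001) = 23.29·0.759999 = 17.7004 /hr

Final: 17.7004 /hr


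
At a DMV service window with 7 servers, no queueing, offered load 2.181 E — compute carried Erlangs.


B(7,2.181) = 0.005270 (Erlang-B)
Carried load = a(1 − B) = 2.181·(1 − 0.005270) = 2.181·0.994730 = 2.1695 E

Final: 2.1695 Erlangs


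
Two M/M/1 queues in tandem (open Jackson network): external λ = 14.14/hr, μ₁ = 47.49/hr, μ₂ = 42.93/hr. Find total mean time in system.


Each node sees arrival rate λ = 14.14/hr (tandem ⇒ throughput preserved).
W₁ = 1/(μ₁−λ) = 1/(47.49−14.14) = 0.02999 hr
W₂ = 1/(μ₂−λ) = 1/(42.93−14.14) = 0.03473 hr
W_total = W₁ + W₂ = 0.02999 + 0.03473 = 0.06472 hr

Final: 0.06472 hr


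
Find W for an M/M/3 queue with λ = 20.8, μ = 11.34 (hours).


a = 1.8342; ρ = 0.6114; P₀ = 0.139605
Lq = P₀·a^c·ρ/(c!(1−ρ)²) = 0.58135
Wq = Lq/λ = 0.58135/20.8 = 0.02795 hr
W = Wq + 1/μ = 0.02795 + 0.08818 = 0.11613 hr

Final: 0.11613 hr


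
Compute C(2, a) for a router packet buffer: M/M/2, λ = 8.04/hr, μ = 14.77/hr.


a = λ/μ = 0.5443; ρ = a/2 = 0.2722
P₀ = 0.572113 (from M/M/c formula)
C(c,a) = [a^c/(c!(1−ρ))]·P₀ = [0.29631/(2·0.7278)]·0.572113
= 0.20356·0.572113 = 0.116459

Final: 0.116459


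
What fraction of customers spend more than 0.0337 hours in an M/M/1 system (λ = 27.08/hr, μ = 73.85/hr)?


W ~ Exponential(μ−λ) for M/M/1.
μ − λ = 73.85 − 27.08 = 46.7700
P(W > t) = e^{−(μ−λ)t} = e^{−1.5761} = 0.206770

Final: 0.206770


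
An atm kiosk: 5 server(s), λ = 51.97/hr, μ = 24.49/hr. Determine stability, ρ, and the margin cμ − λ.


Total capacity cμ = 5·24.49 = 122.45/hr
ρ = λ/(cμ) = 51.97/122.45 = 0.4244
Stable ⇔ ρ < 1: YES
Spare capacity = cμ − λ = 122.45 − 51.97 = 70.48/hr

Final: ρ = 0.4244; stable; margin = 70.48/hr


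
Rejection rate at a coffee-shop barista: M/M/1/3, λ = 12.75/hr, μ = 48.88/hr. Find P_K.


ρ = λ/μ = 12.75/48.88 = 0.2608
P_K = (1−ρ)ρ^K/(1−ρ^(K+1)) = (0.7392·0.017747)/(1 − 0.004629)
= 0.013118/0.995371 = 0.013179

Final: 0.013179


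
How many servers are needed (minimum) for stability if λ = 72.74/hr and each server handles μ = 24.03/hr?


Stability requires cμ > λ ⇔ c > λ/μ.
λ/μ = 72.74/24.03 = 3.0270
Minimum integer c = ⌊3.0270⌋ + 1 = 4
Check: 4·24.03 = 96.12 > 72.74, while 3·24.03 = 72.09 ≤ 72.74

Final: 4 servers


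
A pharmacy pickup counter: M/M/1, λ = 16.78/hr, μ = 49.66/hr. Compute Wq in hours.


ρ = 16.78/49.66 = 0.3379
Wq = ρ/(μ−λ) = 0.3379/(49.66 − 16.78) = 0.3379/32.88 = 0.01028 hr

Final: 0.01028 hr


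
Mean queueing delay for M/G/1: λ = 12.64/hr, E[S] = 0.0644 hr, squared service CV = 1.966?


ρ = λ·E[S] = 12.64·0.0644 = 0.8140
E[S²] = E[S]²(1+C_s²) = 0.0644²·(1+1.966) = 0.012301
Wq = λ·E[S²]/(2(1−ρ)) = 12.64·0.012301/(2·0.1860) = 0.41801 hr

Final: 0.41801 hr


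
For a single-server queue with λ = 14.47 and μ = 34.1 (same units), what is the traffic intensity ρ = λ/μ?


ρ = λ/μ = 14.47/34.1 = 0.4243

Final: 0.4243


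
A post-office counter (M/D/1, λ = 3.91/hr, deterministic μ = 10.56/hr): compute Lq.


ρ = 3.91/10.56 = 0.3703
M/D/1: Lq = ρ²/(2(1−ρ)) = 0.1371/(2·0.6297) = 0.10885

Final: 0.10885


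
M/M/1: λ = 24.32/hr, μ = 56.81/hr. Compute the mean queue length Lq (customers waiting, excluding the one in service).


ρ = 24.32/56.81 = 0.4281
Lq = ρ²/(1−ρ) = 0.1833/0.5719 = 0.3204

Final: 0.3204


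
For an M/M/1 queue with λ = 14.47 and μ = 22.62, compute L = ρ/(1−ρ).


ρ = λ/μ = 14.47/22.62 = 0.6397
L = ρ/(1−ρ) = 0.6397/(1 − 0.6397) = 0.6397/0.3603 = 1.7755

Final: 1.7755


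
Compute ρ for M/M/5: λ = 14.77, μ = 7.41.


ρ = λ/(cμ) = 14.77/(5·7.41) = 14.77/37.05 = 0.3987

Final: 0.3987


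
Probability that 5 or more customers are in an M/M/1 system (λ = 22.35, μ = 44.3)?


ρ = 22.35/44.3 = 0.5045
P(N ≥ n) = ρ^n = 0.5045^5 = 0.032687

Final: 0.032687


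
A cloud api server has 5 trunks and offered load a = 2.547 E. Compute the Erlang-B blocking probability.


B(c,a) = (a^c/c!) / Σ_{k=0}^{c} a^k/k!
a^5/5! = 0.893230
Σ terms (k=0..5): 1.00000 + 2.54700 + 3.24360 + 2.75382 + 1.75350 + 0.89323 = 12.191150
B = 0.893230/12.191150 = 0.073269

Final: 0.073269


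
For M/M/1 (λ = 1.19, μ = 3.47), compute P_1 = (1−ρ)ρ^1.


ρ = 1.19/3.47 = 0.3429
P_n = (1−ρ)·ρ^n = (1 − 0.3429)·0.3429^1 = 0.6571·0.342939 = 0.225332

Final: 0.225332


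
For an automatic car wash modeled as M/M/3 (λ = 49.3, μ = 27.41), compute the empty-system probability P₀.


a = λ/μ = 49.3/27.41 = 1.7986; ρ = a/c = 0.5995
Σ_{k=0}^{2} a^k/k! (terms k=0..2) = 1.00000 + 1.79861 + 1.61751 = 4.41612
Tail: a^3/(3!(1−ρ)) = 5.81854/(6·0.4005) = 2.42159
P₀ = 1/(4.41612 + 2.42159) = 1/6.83771 = 0.146248

Final: 0.146248


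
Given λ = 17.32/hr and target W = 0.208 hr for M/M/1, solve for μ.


W = 1/(μ−λ) ⇒ μ − λ = 1/W = 1/0.208 = 4.8077
μ = λ + 1/W = 17.32 + 4.8077 = 22.1277 per hr

Final: 22.1277 /hr


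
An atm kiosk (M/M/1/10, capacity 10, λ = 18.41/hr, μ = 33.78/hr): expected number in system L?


ρ = 18.41/33.78 = 0.5450
L = ρ[1 − (K+1)ρ^K + Kρ^(K+1)] / [(1−ρ)(1−ρ^(K+1))]
Numerator: 0.5450·(1 − 11·0.002312 + 10·0.001260) = 0.538005
Denominator: (0.4550)·(0.998740) = 0.454430
L = 0.538005/0.454430 = 1.1839

Final: 1.1839


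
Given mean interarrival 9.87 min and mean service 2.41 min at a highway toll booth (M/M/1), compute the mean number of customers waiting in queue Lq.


λ = 60/9.87 = 6.0790 /hr
μ = 60/2.41 = 24.8963 /hr
ρ = λ/μ = 6.0790/24.8963 = 0.2442
Lq = ρ²/(1−ρ) = 0.05962/0.7558 = 0.07888

Final: 0.07888


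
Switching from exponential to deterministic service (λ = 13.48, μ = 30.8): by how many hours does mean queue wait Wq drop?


ρ = 13.48/30.8 = 0.4377
Wq(M/M/1) = ρ/(μ−λ) = 0.4377/17.32 = 0.02527 hr
Wq(M/D/1) = ρ/(2(μ−λ)) = 0.01263 hr
Savings = 0.02527 − 0.01263 = 0.01263 hr

Final: 0.01263 hr


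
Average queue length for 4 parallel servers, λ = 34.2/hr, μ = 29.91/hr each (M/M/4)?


a = λ/μ = 1.1434; ρ = a/4 = 0.2859
P₀ = 0.317860
Lq = P₀·a^c·ρ / (c!·(1−ρ)²) = 0.317860·1.70938·0.2859/(24·0.51000)
= 0.01269

Final: 0.01269


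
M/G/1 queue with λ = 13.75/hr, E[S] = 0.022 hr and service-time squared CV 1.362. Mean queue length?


ρ = λ·E[S] = 13.75·0.022 = 0.3025
Lq = ρ²(1+C_s²)/(2(1−ρ)) = 0.09151·(1+1.362)/(2·0.6975)
= 0.09151·2.3620/1.3950 = 0.15494

Final: 0.15494


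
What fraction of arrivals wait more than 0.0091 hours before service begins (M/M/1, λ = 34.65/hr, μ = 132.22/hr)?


ρ = 34.65/132.22 = 0.2621
P(Wq > t) = ρ·e^{−(μ−λ)t} = 0.2621·e^{−0.8879}
= 0.2621·0.411524 = 0.107845

Final: 0.107845


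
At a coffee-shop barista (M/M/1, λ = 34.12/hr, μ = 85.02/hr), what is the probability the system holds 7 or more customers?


ρ = 34.12/85.02 = 0.4013
P(N ≥ n) = ρ^n = 0.4013^7 = 0.001677

Final: 0.001677


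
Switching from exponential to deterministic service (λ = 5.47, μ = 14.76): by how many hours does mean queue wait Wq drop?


ρ = 5.47/14.76 = 0.3706
Wq(M/M/1) = ρ/(μ−λ) = 0.3706/9.29 = 0.03989 hr
Wq(M/D/1) = ρ/(2(μ−λ)) = 0.01995 hr
Savings = 0.03989 − 0.01995 = 0.01995 hr

Final: 0.01995 hr


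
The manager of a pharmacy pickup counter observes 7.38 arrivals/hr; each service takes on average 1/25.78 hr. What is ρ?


ρ = λ/μ = 7.38/25.78 = 0.2863

Final: 0.2863


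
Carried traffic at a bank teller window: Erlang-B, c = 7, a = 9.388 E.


B(7,9.388) = 0.380688 (Erlang-B)
Carried load = a(1 − B) = 9.388·(1 − 0.380688) = 9.388·0.619312 = 5.8141 E

Final: 5.8141 Erlangs


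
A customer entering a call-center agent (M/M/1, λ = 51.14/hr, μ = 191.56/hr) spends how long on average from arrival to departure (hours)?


W = 1/(μ−λ) = 1/(191.56 − 51.14) = 1/140.42 = 0.007121 hr

Final: 0.007121 hr


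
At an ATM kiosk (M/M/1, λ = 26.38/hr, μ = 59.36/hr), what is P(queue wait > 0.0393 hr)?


ρ = 26.38/59.36 = 0.4444
P(Wq > t) = ρ·e^{−(μ−λ)t} = 0.4444·e^{−1.2961}
= 0.4444·0.273593 = 0.121587

Final: 0.121587


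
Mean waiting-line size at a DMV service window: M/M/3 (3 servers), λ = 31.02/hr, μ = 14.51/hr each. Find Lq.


a = λ/μ = 2.1378; ρ = a/3 = 0.7126
P₀ = 0.090177
Lq = P₀·a^c·ρ / (c!·(1−ρ)²) = 0.090177·9.77064·0.7126/(6·0.08259)
= 1.26701

Final: 1.26701


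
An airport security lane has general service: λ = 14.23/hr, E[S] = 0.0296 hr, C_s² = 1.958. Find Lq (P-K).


ρ = λ·E[S] = 14.23·0.0296 = 0.4212
Lq = ρ²(1+C_s²)/(2(1−ρ)) = 0.1774·(1+1.958)/(2·0.5788)
= 0.1774·2.9580/1.1576 = 0.45336

Final: 0.45336


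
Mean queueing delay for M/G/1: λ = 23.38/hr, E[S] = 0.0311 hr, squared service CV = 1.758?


ρ = λ·E[S] = 23.38·0.0311 = 0.7271
E[S²] = E[S]²(1+C_s²) = 0.0311²·(1+1.758) = 0.002668
Wq = λ·E[S²]/(2(1−ρ)) = 23.38·0.002668/(2·0.2729) = 0.11428 hr

Final: 0.11428 hr


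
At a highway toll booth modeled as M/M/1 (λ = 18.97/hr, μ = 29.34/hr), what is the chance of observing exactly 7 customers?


ρ = 18.97/29.34 = 0.6466
P_n = (1−ρ)·ρ^n = (1 − 0.6466)·0.6466^7 = 0.3534·0.047234 = 0.016694

Final: 0.016694


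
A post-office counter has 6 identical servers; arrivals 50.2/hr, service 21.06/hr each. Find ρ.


ρ = λ/(cμ) = 50.2/(6·21.06) = 50.2/126.36 = 0.3973

Final: 0.3973


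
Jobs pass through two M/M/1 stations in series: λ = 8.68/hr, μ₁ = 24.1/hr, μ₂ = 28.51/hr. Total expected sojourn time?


Each node sees arrival rate λ = 8.68/hr (tandem ⇒ throughput preserved).
W₁ = 1/(μ₁−λ) = 1/(24.1−8.68) = 0.06485 hr
W₂ = 1/(μ₂−λ) = 1/(28.51−8.68) = 0.05043 hr
W_total = W₁ + W₂ = 0.06485 + 0.05043 = 0.11528 hr

Final: 0.11528 hr


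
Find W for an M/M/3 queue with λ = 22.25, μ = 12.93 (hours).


a = 1.7208; ρ = 0.5736; P₀ = 0.161470
Lq = P₀·a^c·ρ/(c!(1−ρ)²) = 0.43263
Wq = Lq/λ = 0.43263/22.25 = 0.01944 hr
W = Wq + 1/μ = 0.01944 + 0.07734 = 0.09678 hr

Final: 0.09678 hr


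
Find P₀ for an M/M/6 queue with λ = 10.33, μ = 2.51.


a = λ/μ = 10.33/2.51 = 4.1155; ρ = a/c = 0.6859
Σ_{k=0}^{5} a^k/k! (terms k=0..5) = 1.00000 + 4.11554 + 8.46883 + 11.61792 + 11.95350 + 9.83902 = 46.99481
Tail: a^6/(6!(1−ρ)) = 4859.14211/(720·0.3141) = 21.48775
P₀ = 1/(46.99481 + 21.48775) = 1/68.48256 = 0.014602

Final: 0.014602


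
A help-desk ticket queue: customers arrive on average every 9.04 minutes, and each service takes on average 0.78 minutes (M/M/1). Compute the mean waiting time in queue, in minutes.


λ = 60/9.04 = 6.6372 /hr
μ = 60/0.78 = 76.9231 /hr
ρ = λ/μ = 6.6372/76.9231 = 0.08628
Wq = ρ/(μ−λ) = 0.08628/(76.9231−6.6372) = 0.001228 hr
In minutes: 0.001228·60 = 0.07366 min

Final: 0.07366 min


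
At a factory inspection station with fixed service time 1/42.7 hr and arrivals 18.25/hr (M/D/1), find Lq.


ρ = 18.25/42.7 = 0.4274
M/D/1: Lq = ρ²/(2(1−ρ)) = 0.1827/(2·0.5726) = 0.15951

Final: 0.15951


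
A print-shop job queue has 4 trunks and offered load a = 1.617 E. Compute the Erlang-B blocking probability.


B(c,a) = (a^c/c!) / Σ_{k=0}^{c} a^k/k!
a^4/4! = 0.284858
Σ terms (k=0..4): 1.00000 + 1.61700 + 1.30734 + 0.70466 + 0.28486 = 4.913861
B = 0.284858/4.913861 = 0.057970

Final: 0.057970


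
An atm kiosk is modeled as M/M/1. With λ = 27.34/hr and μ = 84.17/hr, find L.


ρ = λ/μ = 27.34/84.17 = 0.3248
L = ρ/(1−ρ) = 0.3248/(1 − 0.3248) = 0.3248/0.6752 = 0.4811

Final: 0.4811


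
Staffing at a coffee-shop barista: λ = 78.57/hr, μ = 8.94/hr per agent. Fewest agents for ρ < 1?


Stability requires cμ > λ ⇔ c > λ/μ.
λ/μ = 78.57/8.94 = 8.7886
Minimum integer c = ⌊8.7886⌋ + 1 = 9
Check: 9·8.94 = 80.46 > 78.57, while 8·8.94 = 71.52 ≤ 78.57

Final: 9 servers


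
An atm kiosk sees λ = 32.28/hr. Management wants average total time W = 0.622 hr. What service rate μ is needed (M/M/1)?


W = 1/(μ−λ) ⇒ μ − λ = 1/W = 1/0.622 = 1.6077
μ = λ + 1/W = 32.28 + 1.6077 = 33.8877 per hr

Final: 33.8877 /hr


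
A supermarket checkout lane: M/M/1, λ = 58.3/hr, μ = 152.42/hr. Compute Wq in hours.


ρ = 58.3/152.42 = 0.3825
Wq = ρ/(μ−λ) = 0.3825/(152.42 − 58.3) = 0.3825/94.12 = 0.004064 hr

Final: 0.004064 hr


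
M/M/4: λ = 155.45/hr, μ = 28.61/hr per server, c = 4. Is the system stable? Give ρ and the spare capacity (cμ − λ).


Total capacity cμ = 4·28.61 = 114.44/hr
ρ = λ/(cμ) = 155.45/114.44 = 1.3584
Stable ⇔ ρ < 1: NO
Spare capacity = cμ − λ = 114.44 − 155.45 = -41.01/hr

Final: ρ = 1.3584; unstable; margin = -41.01/hr


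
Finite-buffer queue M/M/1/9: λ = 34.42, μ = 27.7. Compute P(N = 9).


ρ = λ/μ = 34.42/27.7 = 1.2426
P_K = (1−ρ)ρ^K/(1−ρ^(K+1)) = (-0.2426·7.062848)/(1 − 8.776290)
= -1.713442/-7.776290 = 0.220342

Final: 0.220342


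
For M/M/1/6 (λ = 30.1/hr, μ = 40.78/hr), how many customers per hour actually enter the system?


ρ = 0.7381; P_K = (1−ρ)ρ^6/(1−ρ^7) = 0.048088
λ_eff = λ(1 − P_K) = 30.1·(1 − 0.048088) = 30.1·0.951912 = 28.6525 /hr

Final: 28.6525 /hr


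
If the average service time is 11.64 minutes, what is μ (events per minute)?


μ = 1/(service time) in consistent units.
1 minute = 1 min, so μ = 1/11.64 = 0.08591 per minute

Final: 0.08591 /min


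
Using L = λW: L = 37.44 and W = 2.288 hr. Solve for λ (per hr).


λ = L/W = 37.44/2.288 = 16.3636 /hr

Final: 16.3636 /hr


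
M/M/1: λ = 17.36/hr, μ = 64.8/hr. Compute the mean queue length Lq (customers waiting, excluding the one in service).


ρ = 17.36/64.8 = 0.2679
Lq = ρ²/(1−ρ) = 0.07177/0.7321 = 0.09803

Final: 0.09803


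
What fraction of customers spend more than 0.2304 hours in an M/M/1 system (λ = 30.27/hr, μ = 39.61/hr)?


W ~ Exponential(μ−λ) for M/M/1.
μ − λ = 39.61 − 30.27 = 9.3400
P(W > t) = e^{−(μ−λ)t} = e^{−2.1519} = 0.116259

Final: 0.116259


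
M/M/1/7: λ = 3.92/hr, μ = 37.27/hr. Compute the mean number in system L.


ρ = 3.92/37.27 = 0.1052
L = ρ[1 − (K+1)ρ^K + Kρ^(K+1)] / [(1−ρ)(1−ρ^(K+1))]
Numerator: 0.1052·(1 − 8·0.0000001424 + 7·0.00000001498) = 0.105178
Denominator: (0.8948)·(1.000000) = 0.894822
L = 0.105178/0.894822 = 0.1175

Final: 0.1175


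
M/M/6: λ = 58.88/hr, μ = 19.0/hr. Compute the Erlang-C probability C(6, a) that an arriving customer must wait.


a = λ/μ = 3.0989; ρ = a/6 = 0.5165
P₀ = 0.044190 (from M/M/c formula)
C(c,a) = [a^c/(c!(1−ρ))]·P₀ = [885.69706/(720·0.4835)]·0.044190
= 2.54418·0.044190 = 0.112428

Final: 0.112428


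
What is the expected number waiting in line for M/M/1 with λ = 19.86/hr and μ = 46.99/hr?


ρ = 19.86/46.99 = 0.4226
Lq = ρ²/(1−ρ) = 0.1786/0.5774 = 0.3094

Final: 0.3094


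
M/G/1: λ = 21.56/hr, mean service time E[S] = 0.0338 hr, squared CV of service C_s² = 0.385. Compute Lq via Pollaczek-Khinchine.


ρ = λ·E[S] = 21.56·0.0338 = 0.7287
Lq = ρ²(1+C_s²)/(2(1−ρ)) = 0.5310·(1+0.385)/(2·0.2713)
= 0.5310·1.3850/0.5425 = 1.35564

Final: 1.35564


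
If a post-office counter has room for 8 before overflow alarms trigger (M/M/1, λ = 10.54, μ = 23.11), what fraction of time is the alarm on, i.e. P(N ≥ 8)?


ρ = 10.54/23.11 = 0.4561
P(N ≥ n) = ρ^n = 0.4561^8 = 0.001872

Final: 0.001872


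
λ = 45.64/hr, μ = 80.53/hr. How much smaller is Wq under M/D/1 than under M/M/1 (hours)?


ρ = 45.64/80.53 = 0.5667
Wq(M/M/1) = ρ/(μ−λ) = 0.5667/34.89 = 0.01624 hr
Wq(M/D/1) = ρ/(2(μ−λ)) = 0.008122 hr
Savings = 0.01624 − 0.008122 = 0.008122 hr

Final: 0.008122 hr
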